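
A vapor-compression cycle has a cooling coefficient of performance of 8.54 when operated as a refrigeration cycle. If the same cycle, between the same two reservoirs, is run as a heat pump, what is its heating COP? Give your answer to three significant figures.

9.54

The first law on one cycle gives Q_H = Q_C + W, so Q_H/W = Q_C/W + 1.
COP_HP = COP_R + 1 = 8.54 + 1 = 9.54.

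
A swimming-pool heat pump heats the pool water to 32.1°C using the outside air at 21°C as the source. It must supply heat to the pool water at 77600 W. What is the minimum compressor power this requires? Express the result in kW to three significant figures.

2.82 kW

In absolute terms T_C = 294.15 K and T_H = 305.25 K, so ΔT = 11.10 K.
COP_Carnot = T_H/ΔT = 305.25/11.10 = 27.50.
Ẇ_min = Q̇/COP_Carnot = 77600/27.50 = 2822 W = 2.822 kW.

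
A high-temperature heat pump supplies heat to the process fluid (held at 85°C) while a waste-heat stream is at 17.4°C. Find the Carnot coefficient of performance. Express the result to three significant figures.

5.30

In absolute terms T_C = 290.55 K and T_H = 358.15 K, so ΔT = 67.60 K.
For a reversible cycle, COP_Carnot = T_H/ΔT = 358.15/67.60 = 5.298.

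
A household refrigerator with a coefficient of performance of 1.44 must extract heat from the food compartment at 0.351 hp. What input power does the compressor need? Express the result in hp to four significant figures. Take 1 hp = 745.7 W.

Ẇ = Q̇_C/COP = 0.3510/1.44 = 0.2438 hp.

0.2438 hp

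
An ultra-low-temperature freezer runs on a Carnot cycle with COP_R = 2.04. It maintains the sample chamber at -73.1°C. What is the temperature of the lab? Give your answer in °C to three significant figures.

25.0 °C

COP_R = T_C/(T_H − T_C) gives T_H − T_C = T_C/COP.
With T_C = 200.05 K, T_H = 200.05 × (1 + 1/2.04) = 298.11 K.
Converting, 298.11 K = 24.96°C.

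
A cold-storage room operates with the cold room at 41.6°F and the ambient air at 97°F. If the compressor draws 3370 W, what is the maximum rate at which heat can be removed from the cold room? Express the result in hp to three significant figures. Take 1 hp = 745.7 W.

In absolute terms T_C = 278.48 K and T_H = 309.26 K, so ΔT = 30.78 K.
COP_Carnot = T_C/ΔT = 278.48/30.78 = 9.048.
Q̇_max = COP_Carnot × Ẇ = 9.048 × 3370 W = 30490 W = 40.89 hp.

40.9 hp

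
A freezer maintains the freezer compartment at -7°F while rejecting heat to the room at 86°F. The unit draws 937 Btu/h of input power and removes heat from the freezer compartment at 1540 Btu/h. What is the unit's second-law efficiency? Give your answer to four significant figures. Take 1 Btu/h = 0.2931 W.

COP_actual = Q̇_C/Ẇ = 1540/937.0 = 1.644.
In absolute terms T_C = 251.48 K and T_H = 303.15 K, so ΔT = 51.67 K.
COP_Carnot = T_C/ΔT = 251.48/51.67 = 4.867.
η_II = COP_actual/COP_Carnot = 1.644/4.867 = 0.3377.

0.3377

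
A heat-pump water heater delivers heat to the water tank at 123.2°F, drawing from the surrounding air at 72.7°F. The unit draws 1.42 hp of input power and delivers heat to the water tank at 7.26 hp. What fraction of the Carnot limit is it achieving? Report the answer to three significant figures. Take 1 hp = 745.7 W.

COP_actual = Q̇_H/Ẇ = 7.260/1.420 = 5.113.
In absolute terms T_C = 295.76 K and T_H = 323.82 K, so ΔT = 28.06 K.
COP_Carnot = T_H/ΔT = 323.82/28.06 = 11.54.
η_II = COP_actual/COP_Carnot = 5.113/11.54 = 0.4430.

0.443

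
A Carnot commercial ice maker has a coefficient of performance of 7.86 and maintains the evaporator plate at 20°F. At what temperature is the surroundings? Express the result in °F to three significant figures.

COP_R = T_C/(T_H − T_C) gives T_H − T_C = T_C/COP.
With T_C = 266.48 K, T_H = 266.48 × (1 + 1/7.86) = 300.39 K.
Converting, 300.39 K = 81.03°F.

81.0 °F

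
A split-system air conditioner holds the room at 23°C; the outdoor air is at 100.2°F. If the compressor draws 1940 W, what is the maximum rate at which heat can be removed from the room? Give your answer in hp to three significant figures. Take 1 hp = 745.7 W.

51.7 hp

In absolute terms T_C = 296.15 K and T_H = 311.04 K, so ΔT = 14.89 K.
COP_Carnot = T_C/ΔT = 296.15/14.89 = 19.89.
Q̇_max = COP_Carnot × Ẇ = 19.89 × 1940 W = 38590 W = 51.75 hp.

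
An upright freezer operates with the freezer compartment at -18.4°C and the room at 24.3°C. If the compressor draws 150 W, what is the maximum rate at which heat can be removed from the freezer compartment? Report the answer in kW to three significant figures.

0.895 kW

In absolute terms T_C = 254.75 K and T_H = 297.45 K, so ΔT = 42.70 K.
COP_Carnot = T_C/ΔT = 254.75/42.70 = 5.966.
Q̇_max = COP_Carnot × Ẇ = 5.966 × 150.0 W = 894.9 W = 0.8949 kW.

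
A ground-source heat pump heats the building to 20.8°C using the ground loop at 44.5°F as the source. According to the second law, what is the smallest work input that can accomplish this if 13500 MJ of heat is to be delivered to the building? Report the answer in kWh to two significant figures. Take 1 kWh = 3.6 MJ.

180 kWh

In absolute terms T_C = 280.09 K and T_H = 293.95 K, so ΔT = 13.86 K.
The reversible limit is COP_HP = T_H/ΔT = 21.22, so W_min = Q_H/COP = Q_H·ΔT/T_H.
W_min = 13500 × 13.86/293.95 = 636.3 MJ = 176.8 kWh.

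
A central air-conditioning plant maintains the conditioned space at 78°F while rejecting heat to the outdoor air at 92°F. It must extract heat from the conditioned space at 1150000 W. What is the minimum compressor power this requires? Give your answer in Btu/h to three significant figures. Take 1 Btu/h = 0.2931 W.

In absolute terms T_C = 298.71 K and T_H = 306.48 K, so ΔT = 7.778 K.
COP_Carnot = T_C/ΔT = 298.71/7.778 = 38.41.
Ẇ_min = Q̇/COP_Carnot = 1150000/38.41 = 29940 W = 102200 Btu/h.

102000 Btu/h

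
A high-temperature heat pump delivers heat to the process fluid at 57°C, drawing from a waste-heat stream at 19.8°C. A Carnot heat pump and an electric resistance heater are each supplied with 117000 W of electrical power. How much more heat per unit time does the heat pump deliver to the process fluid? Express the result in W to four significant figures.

921400 W

In absolute terms T_C = 292.95 K and T_H = 330.15 K, so ΔT = 37.20 K.
COP_Carnot = T_H/ΔT = 330.15/37.20 = 8.875.
The heat pump delivers Q̇_H = COP × Ẇ = 1038000 W; the resistance heater delivers Ẇ = 117000 W.
Extra = (COP − 1)·Ẇ = 921400 W.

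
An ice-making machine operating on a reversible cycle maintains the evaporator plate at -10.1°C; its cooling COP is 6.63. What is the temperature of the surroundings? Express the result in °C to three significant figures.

COP_R = T_C/(T_H − T_C) gives T_H − T_C = T_C/COP.
With T_C = 263.05 K, T_H = 263.05 × (1 + 1/6.63) = 302.73 K.
Converting, 302.73 K = 29.58°C.

29.6 °C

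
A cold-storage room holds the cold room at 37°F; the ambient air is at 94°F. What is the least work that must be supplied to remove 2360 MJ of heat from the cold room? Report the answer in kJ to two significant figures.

270000 kJ

In absolute terms T_C = 275.93 K and T_H = 307.59 K, so ΔT = 31.67 K.
The reversible limit is COP_R = T_C/ΔT = 8.714, so W_min = Q_C/COP = Q_C·ΔT/T_C.
W_min = 2360 × 31.67/275.93 = 270.8 MJ = 270800 kJ.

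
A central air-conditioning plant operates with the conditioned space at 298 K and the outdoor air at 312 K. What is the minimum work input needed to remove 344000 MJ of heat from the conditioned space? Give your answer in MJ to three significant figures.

The reservoir spacing is ΔT = 312 − 298 = 14.00 K.
The reversible limit is COP_R = T_C/ΔT = 21.29, so W_min = Q_C/COP = Q_C·ΔT/T_C.
W_min = 344000 × 14.00/298.00 = 16160 MJ.

16200 MJ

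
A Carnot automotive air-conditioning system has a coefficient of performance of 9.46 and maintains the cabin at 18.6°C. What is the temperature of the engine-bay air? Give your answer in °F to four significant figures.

121.0 °F

COP_R = T_C/(T_H − T_C) gives T_H − T_C = T_C/COP.
With T_C = 291.75 K, T_H = 291.75 × (1 + 1/9.46) = 322.59 K.
Converting, 322.59 K = 120.99°F.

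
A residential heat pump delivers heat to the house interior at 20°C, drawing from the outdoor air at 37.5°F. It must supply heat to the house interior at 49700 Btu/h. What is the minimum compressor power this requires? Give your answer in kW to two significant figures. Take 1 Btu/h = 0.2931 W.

In absolute terms T_C = 276.21 K and T_H = 293.15 K, so ΔT = 16.94 K.
COP_Carnot = T_H/ΔT = 293.15/16.94 = 17.30.
Ẇ_min = Q̇/COP_Carnot = 49700/17.30 = 2873 Btu/h = 0.8420 kW.

0.84 kW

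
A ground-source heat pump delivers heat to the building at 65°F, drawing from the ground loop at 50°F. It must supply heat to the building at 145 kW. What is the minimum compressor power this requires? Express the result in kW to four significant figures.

In absolute terms T_C = 283.15 K and T_H = 291.48 K, so ΔT = 8.333 K.
COP_Carnot = T_H/ΔT = 291.48/8.333 = 34.98.
Ẇ_min = Q̇/COP_Carnot = 145.0/34.98 = 4.145 kW.

4.145 kW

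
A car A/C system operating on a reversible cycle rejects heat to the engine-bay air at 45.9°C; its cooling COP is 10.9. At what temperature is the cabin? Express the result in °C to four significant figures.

For a Carnot refrigerator COP_R = T_C/(T_H − T_C), so T_C = COP·T_H/(1 + COP).
With T_H = 319.05 K, T_C = 10.9 × 319.05/11.90 = 292.24 K.
Converting, 292.24 K = 19.09°C.

19.09 °C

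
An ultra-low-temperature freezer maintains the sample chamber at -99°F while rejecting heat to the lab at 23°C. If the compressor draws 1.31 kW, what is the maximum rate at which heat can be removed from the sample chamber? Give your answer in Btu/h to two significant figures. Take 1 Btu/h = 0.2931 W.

In absolute terms T_C = 200.37 K and T_H = 296.15 K, so ΔT = 95.78 K.
COP_Carnot = T_C/ΔT = 200.37/95.78 = 2.092.
Q̇_max = COP_Carnot × Ẇ = 2.092 × 1.310 kW = 2.741 kW = 9350 Btu/h.

9400 Btu/h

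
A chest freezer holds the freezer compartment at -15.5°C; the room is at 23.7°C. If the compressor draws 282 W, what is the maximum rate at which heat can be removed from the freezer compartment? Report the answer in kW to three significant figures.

1.85 kW

In absolute terms T_C = 257.65 K and T_H = 296.85 K, so ΔT = 39.20 K.
COP_Carnot = T_C/ΔT = 257.65/39.20 = 6.573.
Q̇_max = COP_Carnot × Ẇ = 6.573 × 282.0 W = 1854 W = 1.854 kW.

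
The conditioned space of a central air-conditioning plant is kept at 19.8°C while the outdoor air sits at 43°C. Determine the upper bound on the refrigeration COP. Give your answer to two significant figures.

In absolute terms T_C = 292.95 K and T_H = 316.15 K, so ΔT = 23.20 K.
For a reversible cycle, COP_Carnot = T_C/ΔT = 292.95/23.20 = 12.63.

13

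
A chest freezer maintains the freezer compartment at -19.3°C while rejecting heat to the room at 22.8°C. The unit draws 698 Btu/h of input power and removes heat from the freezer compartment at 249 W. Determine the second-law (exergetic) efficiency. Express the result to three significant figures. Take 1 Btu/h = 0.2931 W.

Converting, Q̇_C = 249.0 W = 849.5 Btu/h, so COP_actual = Q̇_C/Ẇ = 849.5/698.0 = 1.217.
In absolute terms T_C = 253.85 K and T_H = 295.95 K, so ΔT = 42.10 K.
COP_Carnot = T_C/ΔT = 253.85/42.10 = 6.030.
η_II = COP_actual/COP_Carnot = 1.217/6.030 = 0.2019.

0.202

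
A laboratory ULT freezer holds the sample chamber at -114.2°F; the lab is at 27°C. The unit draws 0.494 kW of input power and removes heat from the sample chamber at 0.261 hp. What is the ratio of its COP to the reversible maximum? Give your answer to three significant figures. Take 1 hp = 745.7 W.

Converting, Q̇_C = 0.2610 hp = 0.1946 kW, so COP_actual = Q̇_C/Ẇ = 0.1946/0.4940 = 0.3940.
In absolute terms T_C = 191.93 K and T_H = 300.15 K, so ΔT = 108.2 K.
COP_Carnot = T_C/ΔT = 191.93/108.2 = 1.773.
η_II = COP_actual/COP_Carnot = 0.3940/1.773 = 0.2222.

0.222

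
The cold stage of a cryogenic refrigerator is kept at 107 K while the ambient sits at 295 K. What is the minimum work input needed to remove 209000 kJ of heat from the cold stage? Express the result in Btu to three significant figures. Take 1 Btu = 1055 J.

The reservoir spacing is ΔT = 295 − 107 = 188.0 K.
The reversible limit is COP_R = T_C/ΔT = 0.5691, so W_min = Q_C/COP = Q_C·ΔT/T_C.
W_min = 209000 × 188.0/107.00 = 367200 kJ = 348100 Btu.

348000 Btu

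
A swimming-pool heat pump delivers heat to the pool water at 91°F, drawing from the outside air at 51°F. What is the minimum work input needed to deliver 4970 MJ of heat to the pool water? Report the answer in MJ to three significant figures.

In absolute terms T_C = 283.71 K and T_H = 305.93 K, so ΔT = 22.22 K.
The reversible limit is COP_HP = T_H/ΔT = 13.77, so W_min = Q_H/COP = Q_H·ΔT/T_H.
W_min = 4970 × 22.22/305.93 = 361.0 MJ.

361 MJ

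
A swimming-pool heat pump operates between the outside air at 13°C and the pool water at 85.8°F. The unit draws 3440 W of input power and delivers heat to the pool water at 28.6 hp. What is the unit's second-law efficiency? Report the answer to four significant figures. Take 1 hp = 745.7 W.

Converting, Q̇_H = 28.60 hp = 21330 W, so COP_actual = Q̇_H/Ẇ = 21330/3440 = 6.200.
In absolute terms T_C = 286.15 K and T_H = 303.04 K, so ΔT = 16.89 K.
COP_Carnot = T_H/ΔT = 303.04/16.89 = 17.94.
η_II = COP_actual/COP_Carnot = 6.200/17.94 = 0.3455.

0.3455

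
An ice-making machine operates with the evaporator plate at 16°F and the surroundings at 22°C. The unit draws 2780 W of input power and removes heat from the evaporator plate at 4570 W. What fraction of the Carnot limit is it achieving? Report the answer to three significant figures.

COP_actual = Q̇_C/Ẇ = 4570/2780 = 1.644.
In absolute terms T_C = 264.26 K and T_H = 295.15 K, so ΔT = 30.89 K.
COP_Carnot = T_C/ΔT = 264.26/30.89 = 8.555.
η_II = COP_actual/COP_Carnot = 1.644/8.555 = 0.1922.

0.192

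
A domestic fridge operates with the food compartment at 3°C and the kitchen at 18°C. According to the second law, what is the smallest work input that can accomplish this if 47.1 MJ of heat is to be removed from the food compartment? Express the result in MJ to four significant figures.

In absolute terms T_C = 276.15 K and T_H = 291.15 K, so ΔT = 15.00 K.
The reversible limit is COP_R = T_C/ΔT = 18.41, so W_min = Q_C/COP = Q_C·ΔT/T_C.
W_min = 47.10 × 15.00/276.15 = 2.558 MJ.

2.558 MJ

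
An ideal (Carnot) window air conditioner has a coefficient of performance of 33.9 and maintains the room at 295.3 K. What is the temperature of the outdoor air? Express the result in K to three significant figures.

COP_R = T_C/(T_H − T_C) gives T_H − T_C = T_C/COP.
With T_C = 295.30 K, T_H = 295.30 × (1 + 1/33.9) = 304.01 K.

304 K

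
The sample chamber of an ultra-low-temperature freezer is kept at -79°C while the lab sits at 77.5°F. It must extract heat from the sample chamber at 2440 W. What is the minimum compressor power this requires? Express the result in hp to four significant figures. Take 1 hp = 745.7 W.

1.757 hp

In absolute terms T_C = 194.15 K and T_H = 298.43 K, so ΔT = 104.3 K.
COP_Carnot = T_C/ΔT = 194.15/104.3 = 1.862.
Ẇ_min = Q̇/COP_Carnot = 2440/1.862 = 1311 W = 1.757 hp.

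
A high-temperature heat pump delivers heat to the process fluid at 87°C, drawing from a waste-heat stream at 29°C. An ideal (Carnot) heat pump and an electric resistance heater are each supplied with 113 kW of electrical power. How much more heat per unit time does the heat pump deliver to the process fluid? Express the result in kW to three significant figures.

In absolute terms T_C = 302.15 K and T_H = 360.15 K, so ΔT = 58.00 K.
COP_Carnot = T_H/ΔT = 360.15/58.00 = 6.209.
The heat pump delivers Q̇_H = COP × Ẇ = 701.7 kW; the resistance heater delivers Ẇ = 113.0 kW.
Extra = (COP − 1)·Ẇ = 588.7 kW.

589 kW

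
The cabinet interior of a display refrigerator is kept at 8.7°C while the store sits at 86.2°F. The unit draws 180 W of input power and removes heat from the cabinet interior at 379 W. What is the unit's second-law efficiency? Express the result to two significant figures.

COP_actual = Q̇_C/Ẇ = 379.0/180.0 = 2.106.
In absolute terms T_C = 281.85 K and T_H = 303.26 K, so ΔT = 21.41 K.
COP_Carnot = T_C/ΔT = 281.85/21.41 = 13.16.
η_II = COP_actual/COP_Carnot = 2.106/13.16 = 0.1600.

0.16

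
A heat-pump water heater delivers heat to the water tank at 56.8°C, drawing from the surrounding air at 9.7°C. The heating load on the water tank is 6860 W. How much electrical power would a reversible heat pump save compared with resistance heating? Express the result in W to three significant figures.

5880 W

In absolute terms T_C = 282.85 K and T_H = 329.95 K, so ΔT = 47.10 K.
COP_Carnot = T_H/ΔT = 329.95/47.10 = 7.005.
Resistance heating needs Ẇ_res = Q̇_H = 6860 W; the reversible heat pump needs only Ẇ_hp = Q̇_H/COP = 979.3 W.
Saving = 6860 − 979.3 = 5881 W.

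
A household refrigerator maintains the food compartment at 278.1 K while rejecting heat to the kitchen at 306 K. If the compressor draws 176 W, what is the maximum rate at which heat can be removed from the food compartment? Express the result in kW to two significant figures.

The reservoir spacing is ΔT = 306 − 278.1 = 27.90 K.
COP_Carnot = T_C/ΔT = 278.10/27.90 = 9.968.
Q̇_max = COP_Carnot × Ẇ = 9.968 × 176.0 W = 1754 W = 1.754 kW.

1.8 kW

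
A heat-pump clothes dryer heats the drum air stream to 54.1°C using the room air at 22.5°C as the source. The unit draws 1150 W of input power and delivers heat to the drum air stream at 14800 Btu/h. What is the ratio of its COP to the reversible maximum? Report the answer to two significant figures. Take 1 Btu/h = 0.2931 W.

Converting, Q̇_H = 14800 Btu/h = 4338 W, so COP_actual = Q̇_H/Ẇ = 4338/1150 = 3.772.
In absolute terms T_C = 295.65 K and T_H = 327.25 K, so ΔT = 31.60 K.
COP_Carnot = T_H/ΔT = 327.25/31.60 = 10.36.
η_II = COP_actual/COP_Carnot = 3.772/10.36 = 0.3642.

0.36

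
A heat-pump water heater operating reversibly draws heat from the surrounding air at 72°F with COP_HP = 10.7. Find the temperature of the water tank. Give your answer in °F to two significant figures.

130 °F

COP_HP = T_H/(T_H − T_C) rearranges to T_H = COP·T_C/(COP − 1).
With T_C = 295.37 K, T_H = 10.7 × 295.37/9.700 = 325.82 K.
Converting, 325.82 K = 126.81°F.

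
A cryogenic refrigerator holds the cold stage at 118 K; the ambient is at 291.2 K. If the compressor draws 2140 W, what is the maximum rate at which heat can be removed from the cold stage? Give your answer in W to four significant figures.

1458 W

The reservoir spacing is ΔT = 291.2 − 118 = 173.2 K.
COP_Carnot = T_C/ΔT = 118.00/173.2 = 0.6813.
Q̇_max = COP_Carnot × Ẇ = 0.6813 × 2140 W = 1458 W.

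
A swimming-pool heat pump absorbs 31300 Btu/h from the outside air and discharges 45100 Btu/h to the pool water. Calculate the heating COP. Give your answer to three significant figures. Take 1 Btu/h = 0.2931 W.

3.27

The first law gives Q̇_H = Q̇_C + Ẇ, so the three rates are Q̇_C = 31300, Q̇_H = 45100, Ẇ = 13800 Btu/h.
COP_HP = Q̇_H/Ẇ = 45100/13800 = 3.268.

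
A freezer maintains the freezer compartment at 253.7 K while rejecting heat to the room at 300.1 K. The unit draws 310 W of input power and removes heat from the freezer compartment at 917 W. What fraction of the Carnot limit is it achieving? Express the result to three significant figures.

COP_actual = Q̇_C/Ẇ = 917.0/310.0 = 2.958.
The reservoir spacing is ΔT = 300.1 − 253.7 = 46.40 K.
COP_Carnot = T_C/ΔT = 253.70/46.40 = 5.468.
η_II = COP_actual/COP_Carnot = 2.958/5.468 = 0.5410.

0.541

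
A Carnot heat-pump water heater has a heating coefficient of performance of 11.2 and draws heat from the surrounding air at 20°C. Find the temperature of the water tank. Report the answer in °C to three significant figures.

COP_HP = T_H/(T_H − T_C) rearranges to T_H = COP·T_C/(COP − 1).
With T_C = 293.15 K, T_H = 11.2 × 293.15/10.20 = 321.89 K.
Converting, 321.89 K = 48.74°C.

48.7 °C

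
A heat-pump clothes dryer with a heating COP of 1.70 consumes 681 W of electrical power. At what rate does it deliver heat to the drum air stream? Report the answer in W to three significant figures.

Q̇_H = COP_HP × Ẇ = 1.70 × 681.0 = 1158 W.

1160 W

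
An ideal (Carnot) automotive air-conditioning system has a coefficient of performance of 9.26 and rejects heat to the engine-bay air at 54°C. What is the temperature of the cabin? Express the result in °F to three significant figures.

71.8 °F

For a Carnot refrigerator COP_R = T_C/(T_H − T_C), so T_C = COP·T_H/(1 + COP).
With T_H = 327.15 K, T_C = 9.26 × 327.15/10.26 = 295.26 K.
Converting, 295.26 K = 71.81°F.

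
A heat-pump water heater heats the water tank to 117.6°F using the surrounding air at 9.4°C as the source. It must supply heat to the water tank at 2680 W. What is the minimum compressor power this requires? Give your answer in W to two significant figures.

In absolute terms T_C = 282.55 K and T_H = 320.71 K, so ΔT = 38.16 K.
COP_Carnot = T_H/ΔT = 320.71/38.16 = 8.405.
Ẇ_min = Q̇/COP_Carnot = 2680/8.405 = 318.8 W.

320 W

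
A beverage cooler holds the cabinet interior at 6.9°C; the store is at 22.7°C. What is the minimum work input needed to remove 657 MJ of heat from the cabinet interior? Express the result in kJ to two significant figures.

In absolute terms T_C = 280.05 K and T_H = 295.85 K, so ΔT = 15.80 K.
The reversible limit is COP_R = T_C/ΔT = 17.72, so W_min = Q_C/COP = Q_C·ΔT/T_C.
W_min = 657.0 × 15.80/280.05 = 37.07 MJ = 37070 kJ.

37000 kJ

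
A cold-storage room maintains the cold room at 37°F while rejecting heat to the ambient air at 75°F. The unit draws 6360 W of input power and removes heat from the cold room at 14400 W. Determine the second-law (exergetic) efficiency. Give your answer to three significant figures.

0.173

COP_actual = Q̇_C/Ẇ = 14400/6360 = 2.264.
In absolute terms T_C = 275.93 K and T_H = 297.04 K, so ΔT = 21.11 K.
COP_Carnot = T_C/ΔT = 275.93/21.11 = 13.07.
η_II = COP_actual/COP_Carnot = 2.264/13.07 = 0.1732.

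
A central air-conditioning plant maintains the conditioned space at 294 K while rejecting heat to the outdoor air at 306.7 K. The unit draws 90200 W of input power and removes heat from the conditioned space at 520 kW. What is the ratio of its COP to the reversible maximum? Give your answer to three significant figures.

0.249

Converting, Q̇_C = 520.0 kW = 520000 W, so COP_actual = Q̇_C/Ẇ = 520000/90200 = 5.765.
The reservoir spacing is ΔT = 306.7 − 294 = 12.70 K.
COP_Carnot = T_C/ΔT = 294.00/12.70 = 23.15.
η_II = COP_actual/COP_Carnot = 5.765/23.15 = 0.2490.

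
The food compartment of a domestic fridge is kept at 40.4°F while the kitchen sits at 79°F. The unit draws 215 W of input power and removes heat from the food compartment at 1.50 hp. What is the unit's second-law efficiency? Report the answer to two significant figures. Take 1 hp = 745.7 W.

0.40

Converting, Q̇_C = 1.500 hp = 1119 W, so COP_actual = Q̇_C/Ẇ = 1119/215.0 = 5.203.
In absolute terms T_C = 277.82 K and T_H = 299.26 K, so ΔT = 21.44 K.
COP_Carnot = T_C/ΔT = 277.82/21.44 = 12.96.
η_II = COP_actual/COP_Carnot = 5.203/12.96 = 0.4016.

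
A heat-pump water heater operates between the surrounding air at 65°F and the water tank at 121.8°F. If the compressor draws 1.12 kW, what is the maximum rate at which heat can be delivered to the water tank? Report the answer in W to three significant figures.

In absolute terms T_C = 291.48 K and T_H = 323.04 K, so ΔT = 31.56 K.
COP_Carnot = T_H/ΔT = 323.04/31.56 = 10.24.
Q̇_max = COP_Carnot × Ẇ = 10.24 × 1.120 kW = 11.47 kW = 11470 W.

11500 W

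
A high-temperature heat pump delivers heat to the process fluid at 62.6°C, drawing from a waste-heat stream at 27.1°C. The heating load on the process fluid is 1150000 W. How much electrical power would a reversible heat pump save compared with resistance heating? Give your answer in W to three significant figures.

1030000 W

In absolute terms T_C = 300.25 K and T_H = 335.75 K, so ΔT = 35.50 K.
COP_Carnot = T_H/ΔT = 335.75/35.50 = 9.458.
Resistance heating needs Ẇ_res = Q̇_H = 1150000 W; the reversible heat pump needs only Ẇ_hp = Q̇_H/COP = 121600 W.
Saving = 1150000 − 121600 = 1028000 W.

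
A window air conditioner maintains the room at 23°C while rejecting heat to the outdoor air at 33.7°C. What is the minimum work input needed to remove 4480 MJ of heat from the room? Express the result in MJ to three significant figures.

162 MJ

In absolute terms T_C = 296.15 K and T_H = 306.85 K, so ΔT = 10.70 K.
The reversible limit is COP_R = T_C/ΔT = 27.68, so W_min = Q_C/COP = Q_C·ΔT/T_C.
W_min = 4480 × 10.70/296.15 = 161.9 MJ.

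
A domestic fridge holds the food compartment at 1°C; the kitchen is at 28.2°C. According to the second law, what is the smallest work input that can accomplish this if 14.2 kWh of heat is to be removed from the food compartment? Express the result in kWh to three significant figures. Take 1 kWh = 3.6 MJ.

1.41 kWh

In absolute terms T_C = 274.15 K and T_H = 301.35 K, so ΔT = 27.20 K.
The reversible limit is COP_R = T_C/ΔT = 10.08, so W_min = Q_C/COP = Q_C·ΔT/T_C.
W_min = 14.20 × 27.20/274.15 = 1.409 kWh.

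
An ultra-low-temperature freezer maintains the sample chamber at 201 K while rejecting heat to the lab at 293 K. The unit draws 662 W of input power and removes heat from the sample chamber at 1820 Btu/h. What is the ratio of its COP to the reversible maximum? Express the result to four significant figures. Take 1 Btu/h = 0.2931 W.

Converting, Q̇_C = 1820 Btu/h = 533.4 W, so COP_actual = Q̇_C/Ẇ = 533.4/662.0 = 0.8058.
The reservoir spacing is ΔT = 293 − 201 = 92.00 K.
COP_Carnot = T_C/ΔT = 201.00/92.00 = 2.185.
η_II = COP_actual/COP_Carnot = 0.8058/2.185 = 0.3688.

0.3688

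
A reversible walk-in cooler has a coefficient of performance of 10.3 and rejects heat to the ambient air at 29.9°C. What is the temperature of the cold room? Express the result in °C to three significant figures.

3.08 °C

For a Carnot refrigerator COP_R = T_C/(T_H − T_C), so T_C = COP·T_H/(1 + COP).
With T_H = 303.05 K, T_C = 10.3 × 303.05/11.30 = 276.23 K.
Converting, 276.23 K = 3.08°C.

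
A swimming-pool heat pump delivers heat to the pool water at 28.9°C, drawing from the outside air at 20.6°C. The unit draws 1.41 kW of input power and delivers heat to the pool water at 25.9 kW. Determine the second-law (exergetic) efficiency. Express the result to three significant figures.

COP_actual = Q̇_H/Ẇ = 25.90/1.410 = 18.37.
In absolute terms T_C = 293.75 K and T_H = 302.05 K, so ΔT = 8.300 K.
COP_Carnot = T_H/ΔT = 302.05/8.300 = 36.39.
η_II = COP_actual/COP_Carnot = 18.37/36.39 = 0.5048.

0.505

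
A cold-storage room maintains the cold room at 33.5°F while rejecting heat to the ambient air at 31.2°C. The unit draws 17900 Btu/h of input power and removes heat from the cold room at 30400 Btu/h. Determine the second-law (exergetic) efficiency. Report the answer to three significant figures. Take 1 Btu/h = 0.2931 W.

COP_actual = Q̇_C/Ẇ = 30400/17900 = 1.698.
In absolute terms T_C = 273.98 K and T_H = 304.35 K, so ΔT = 30.37 K.
COP_Carnot = T_C/ΔT = 273.98/30.37 = 9.023.
η_II = COP_actual/COP_Carnot = 1.698/9.023 = 0.1882.

0.188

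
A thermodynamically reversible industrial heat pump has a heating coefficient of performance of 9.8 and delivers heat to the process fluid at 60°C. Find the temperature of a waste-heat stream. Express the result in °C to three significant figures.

COP_HP = T_H/(T_H − T_C) gives T_H − T_C = T_H/COP.
With T_H = 333.15 K, T_C = 333.15 × (1 − 1/9.8) = 299.16 K.
Converting, 299.16 K = 26.01°C.

26.0 °C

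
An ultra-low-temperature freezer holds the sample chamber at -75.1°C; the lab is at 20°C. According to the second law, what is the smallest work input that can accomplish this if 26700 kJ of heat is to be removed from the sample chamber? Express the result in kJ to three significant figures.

12800 kJ

In absolute terms T_C = 198.05 K and T_H = 293.15 K, so ΔT = 95.10 K.
The reversible limit is COP_R = T_C/ΔT = 2.083, so W_min = Q_C/COP = Q_C·ΔT/T_C.
W_min = 26700 × 95.10/198.05 = 12820 kJ.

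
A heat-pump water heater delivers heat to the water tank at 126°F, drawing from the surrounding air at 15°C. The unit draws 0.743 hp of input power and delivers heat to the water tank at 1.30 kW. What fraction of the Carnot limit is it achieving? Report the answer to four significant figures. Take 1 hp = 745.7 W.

Converting, Q̇_H = 1.300 kW = 1.743 hp, so COP_actual = Q̇_H/Ẇ = 1.743/0.7430 = 2.346.
In absolute terms T_C = 288.15 K and T_H = 325.37 K, so ΔT = 37.22 K.
COP_Carnot = T_H/ΔT = 325.37/37.22 = 8.741.
η_II = COP_actual/COP_Carnot = 2.346/8.741 = 0.2684.

0.2684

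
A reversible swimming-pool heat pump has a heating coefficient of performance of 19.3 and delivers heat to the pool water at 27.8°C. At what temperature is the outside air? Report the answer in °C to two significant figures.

COP_HP = T_H/(T_H − T_C) gives T_H − T_C = T_H/COP.
With T_H = 300.95 K, T_C = 300.95 × (1 − 1/19.3) = 285.36 K.
Converting, 285.36 K = 12.21°C.

12 °C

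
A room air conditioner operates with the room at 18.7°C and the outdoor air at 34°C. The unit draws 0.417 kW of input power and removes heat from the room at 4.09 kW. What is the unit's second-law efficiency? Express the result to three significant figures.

0.514

COP_actual = Q̇_C/Ẇ = 4.090/0.4170 = 9.808.
In absolute terms T_C = 291.85 K and T_H = 307.15 K, so ΔT = 15.30 K.
COP_Carnot = T_C/ΔT = 291.85/15.30 = 19.08.
η_II = COP_actual/COP_Carnot = 9.808/19.08 = 0.5142.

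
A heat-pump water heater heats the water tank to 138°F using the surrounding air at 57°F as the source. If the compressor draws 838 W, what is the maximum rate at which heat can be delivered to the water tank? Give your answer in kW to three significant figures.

6.18 kW

In absolute terms T_C = 287.04 K and T_H = 332.04 K, so ΔT = 45.00 K.
COP_Carnot = T_H/ΔT = 332.04/45.00 = 7.379.
Q̇_max = COP_Carnot × Ẇ = 7.379 × 838.0 W = 6183 W = 6.183 kW.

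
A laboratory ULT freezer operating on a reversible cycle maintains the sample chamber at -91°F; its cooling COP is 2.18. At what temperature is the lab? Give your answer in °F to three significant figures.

COP_R = T_C/(T_H − T_C) gives T_H − T_C = T_C/COP.
With T_C = 204.82 K, T_H = 204.82 × (1 + 1/2.18) = 298.77 K.
Converting, 298.77 K = 78.11°F.

78.1 °F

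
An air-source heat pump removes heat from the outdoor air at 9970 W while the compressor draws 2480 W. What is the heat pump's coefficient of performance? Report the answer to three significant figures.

5.02

The first law gives Q̇_H = Q̇_C + Ẇ, so the three rates are Q̇_C = 9970, Q̇_H = 12450, Ẇ = 2480 W.
COP_HP = Q̇_H/Ẇ = 12450/2480 = 5.020.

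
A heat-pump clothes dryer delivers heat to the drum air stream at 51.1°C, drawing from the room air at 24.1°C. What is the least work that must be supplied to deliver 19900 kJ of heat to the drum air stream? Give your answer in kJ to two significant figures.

1700 kJ

In absolute terms T_C = 297.25 K and T_H = 324.25 K, so ΔT = 27.00 K.
The reversible limit is COP_HP = T_H/ΔT = 12.01, so W_min = Q_H/COP = Q_H·ΔT/T_H.
W_min = 19900 × 27.00/324.25 = 1657 kJ.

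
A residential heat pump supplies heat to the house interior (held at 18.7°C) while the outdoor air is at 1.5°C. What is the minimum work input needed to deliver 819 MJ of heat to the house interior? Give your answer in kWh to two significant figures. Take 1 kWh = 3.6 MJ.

In absolute terms T_C = 274.65 K and T_H = 291.85 K, so ΔT = 17.20 K.
The reversible limit is COP_HP = T_H/ΔT = 16.97, so W_min = Q_H/COP = Q_H·ΔT/T_H.
W_min = 819.0 × 17.20/291.85 = 48.27 MJ = 13.41 kWh.

13 kWh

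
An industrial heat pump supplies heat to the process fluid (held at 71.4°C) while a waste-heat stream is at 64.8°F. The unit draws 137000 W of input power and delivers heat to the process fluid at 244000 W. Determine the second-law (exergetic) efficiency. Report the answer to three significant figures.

0.275

COP_actual = Q̇_H/Ẇ = 244000/137000 = 1.781.
In absolute terms T_C = 291.37 K and T_H = 344.55 K, so ΔT = 53.18 K.
COP_Carnot = T_H/ΔT = 344.55/53.18 = 6.479.
η_II = COP_actual/COP_Carnot = 1.781/6.479 = 0.2749.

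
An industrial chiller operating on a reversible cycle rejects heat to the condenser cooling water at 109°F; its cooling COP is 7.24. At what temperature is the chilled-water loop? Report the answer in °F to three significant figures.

For a Carnot refrigerator COP_R = T_C/(T_H − T_C), so T_C = COP·T_H/(1 + COP).
With T_H = 315.93 K, T_C = 7.24 × 315.93/8.240 = 277.59 K.
Converting, 277.59 K = 39.99°F.

40.0 °F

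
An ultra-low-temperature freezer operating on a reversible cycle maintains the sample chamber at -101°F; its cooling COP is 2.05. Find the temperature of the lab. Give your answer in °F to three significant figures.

COP_R = T_C/(T_H − T_C) gives T_H − T_C = T_C/COP.
With T_C = 199.26 K, T_H = 199.26 × (1 + 1/2.05) = 296.46 K.
Converting, 296.46 K = 73.96°F.

74.0 °F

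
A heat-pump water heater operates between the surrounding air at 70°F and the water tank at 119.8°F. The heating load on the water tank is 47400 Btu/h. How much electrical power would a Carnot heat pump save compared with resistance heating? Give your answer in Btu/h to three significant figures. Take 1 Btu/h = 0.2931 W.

In absolute terms T_C = 294.26 K and T_H = 321.93 K, so ΔT = 27.67 K.
COP_Carnot = T_H/ΔT = 321.93/27.67 = 11.64.
Resistance heating needs Ẇ_res = Q̇_H = 47400 Btu/h; the reversible heat pump needs only Ẇ_hp = Q̇_H/COP = 4074 Btu/h.
Saving = 47400 − 4074 = 43330 Btu/h.

43300 Btu/h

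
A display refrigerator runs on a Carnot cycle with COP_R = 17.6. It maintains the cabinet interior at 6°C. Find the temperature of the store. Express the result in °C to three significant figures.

21.9 °C

COP_R = T_C/(T_H − T_C) gives T_H − T_C = T_C/COP.
With T_C = 279.15 K, T_H = 279.15 × (1 + 1/17.6) = 295.01 K.
Converting, 295.01 K = 21.86°C.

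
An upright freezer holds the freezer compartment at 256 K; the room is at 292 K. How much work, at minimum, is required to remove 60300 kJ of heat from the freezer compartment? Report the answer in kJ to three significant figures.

8480 kJ

The reservoir spacing is ΔT = 292 − 256 = 36.00 K.
The reversible limit is COP_R = T_C/ΔT = 7.111, so W_min = Q_C/COP = Q_C·ΔT/T_C.
W_min = 60300 × 36.00/256.00 = 8480 kJ.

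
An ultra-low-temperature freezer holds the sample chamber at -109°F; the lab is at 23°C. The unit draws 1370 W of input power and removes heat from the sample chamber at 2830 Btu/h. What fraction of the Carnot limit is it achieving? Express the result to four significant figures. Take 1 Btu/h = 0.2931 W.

Converting, Q̇_C = 2830 Btu/h = 829.5 W, so COP_actual = Q̇_C/Ẇ = 829.5/1370 = 0.6055.
In absolute terms T_C = 194.82 K and T_H = 296.15 K, so ΔT = 101.3 K.
COP_Carnot = T_C/ΔT = 194.82/101.3 = 1.923.
η_II = COP_actual/COP_Carnot = 0.6055/1.923 = 0.3149.

0.3149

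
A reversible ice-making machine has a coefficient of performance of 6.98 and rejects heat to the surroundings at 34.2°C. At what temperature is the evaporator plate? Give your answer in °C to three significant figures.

-4.32 °C

For a Carnot refrigerator COP_R = T_C/(T_H − T_C), so T_C = COP·T_H/(1 + COP).
With T_H = 307.35 K, T_C = 6.98 × 307.35/7.980 = 268.83 K.
Converting, 268.83 K = -4.32°C.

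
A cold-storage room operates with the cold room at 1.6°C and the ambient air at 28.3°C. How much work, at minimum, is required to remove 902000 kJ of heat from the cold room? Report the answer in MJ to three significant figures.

87.7 MJ

In absolute terms T_C = 274.75 K and T_H = 301.45 K, so ΔT = 26.70 K.
The reversible limit is COP_R = T_C/ΔT = 10.29, so W_min = Q_C/COP = Q_C·ΔT/T_C.
W_min = 902000 × 26.70/274.75 = 87660 kJ = 87.66 MJ.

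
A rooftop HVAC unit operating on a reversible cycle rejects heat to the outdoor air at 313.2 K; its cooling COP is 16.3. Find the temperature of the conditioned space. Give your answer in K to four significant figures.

295.1 K

For a Carnot refrigerator COP_R = T_C/(T_H − T_C), so T_C = COP·T_H/(1 + COP).
With T_H = 313.20 K, T_C = 16.3 × 313.20/17.30 = 295.10 K.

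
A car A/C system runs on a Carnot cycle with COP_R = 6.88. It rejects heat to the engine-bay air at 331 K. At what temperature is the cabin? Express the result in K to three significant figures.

For a Carnot refrigerator COP_R = T_C/(T_H − T_C), so T_C = COP·T_H/(1 + COP).
With T_H = 331.00 K, T_C = 6.88 × 331.00/7.880 = 288.99 K.

289 K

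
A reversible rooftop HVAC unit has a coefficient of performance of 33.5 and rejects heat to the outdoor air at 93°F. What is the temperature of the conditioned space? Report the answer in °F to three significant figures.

77.0 °F

For a Carnot refrigerator COP_R = T_C/(T_H − T_C), so T_C = COP·T_H/(1 + COP).
With T_H = 307.04 K, T_C = 33.5 × 307.04/34.50 = 298.14 K.
Converting, 298.14 K = 76.98°F.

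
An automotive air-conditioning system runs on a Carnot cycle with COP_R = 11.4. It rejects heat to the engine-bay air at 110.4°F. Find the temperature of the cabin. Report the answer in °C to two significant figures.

For a Carnot refrigerator COP_R = T_C/(T_H − T_C), so T_C = COP·T_H/(1 + COP).
With T_H = 316.71 K, T_C = 11.4 × 316.71/12.40 = 291.16 K.
Converting, 291.16 K = 18.01°C.

18 °C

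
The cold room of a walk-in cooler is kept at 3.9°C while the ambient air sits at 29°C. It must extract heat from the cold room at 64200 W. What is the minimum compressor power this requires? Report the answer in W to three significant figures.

5820 W

In absolute terms T_C = 277.05 K and T_H = 302.15 K, so ΔT = 25.10 K.
COP_Carnot = T_C/ΔT = 277.05/25.10 = 11.04.
Ẇ_min = Q̇/COP_Carnot = 64200/11.04 = 5816 W.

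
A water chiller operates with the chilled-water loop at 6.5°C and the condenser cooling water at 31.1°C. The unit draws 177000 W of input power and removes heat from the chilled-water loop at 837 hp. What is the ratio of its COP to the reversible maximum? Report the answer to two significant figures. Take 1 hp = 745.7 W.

0.31

Converting, Q̇_C = 837.0 hp = 624200 W, so COP_actual = Q̇_C/Ẇ = 624200/177000 = 3.526.
In absolute terms T_C = 279.65 K and T_H = 304.25 K, so ΔT = 24.60 K.
COP_Carnot = T_C/ΔT = 279.65/24.60 = 11.37.
η_II = COP_actual/COP_Carnot = 3.526/11.37 = 0.3102.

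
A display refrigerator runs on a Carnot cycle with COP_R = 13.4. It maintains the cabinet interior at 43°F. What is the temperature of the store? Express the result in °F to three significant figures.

80.5 °F

COP_R = T_C/(T_H − T_C) gives T_H − T_C = T_C/COP.
With T_C = 279.26 K, T_H = 279.26 × (1 + 1/13.4) = 300.10 K.
Converting, 300.10 K = 80.51°F.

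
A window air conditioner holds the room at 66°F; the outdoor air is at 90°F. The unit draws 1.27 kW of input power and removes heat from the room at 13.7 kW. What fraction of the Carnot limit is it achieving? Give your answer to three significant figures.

0.493

COP_actual = Q̇_C/Ẇ = 13.70/1.270 = 10.79.
In absolute terms T_C = 292.04 K and T_H = 305.37 K, so ΔT = 13.33 K.
COP_Carnot = T_C/ΔT = 292.04/13.33 = 21.90.
η_II = COP_actual/COP_Carnot = 10.79/21.90 = 0.4925.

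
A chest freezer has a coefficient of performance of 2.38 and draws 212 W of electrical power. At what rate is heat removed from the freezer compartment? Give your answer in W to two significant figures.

500 W

Q̇_C = COP × Ẇ = 2.38 × 212.0 = 504.6 W.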